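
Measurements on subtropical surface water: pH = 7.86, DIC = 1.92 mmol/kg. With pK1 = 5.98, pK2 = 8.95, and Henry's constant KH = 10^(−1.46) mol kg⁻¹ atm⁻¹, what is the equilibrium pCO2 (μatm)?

pCO2 = 667 μatm

α₀ = 1 / (1 + K1/[H⁺] + K1K2/[H⁺]²) = 1 / (1 + 10^+1.88 + 10^+0.79)
   = 1 / (1 + 75.858 + 6.1660) = 1/83.024 = 0.01204
[CO2*] = α₀ × DIC = 0.01204 × 1.92 = 0.02313 mmol/kg
pCO2 = [CO2*]/KH = 2.313×10^-5 / 3.467×10^-2 = 667 μatm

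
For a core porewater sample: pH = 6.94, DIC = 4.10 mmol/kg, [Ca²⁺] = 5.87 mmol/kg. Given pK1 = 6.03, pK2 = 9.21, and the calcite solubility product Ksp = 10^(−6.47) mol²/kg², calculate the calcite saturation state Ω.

Ω = 0.338

α₂ = 1 / (1 + [H⁺]/K2 + [H⁺]²/(K1K2)) = 1 / (1 + 10^+2.27 + 10^+1.36)
   = 1 / (1 + 186.21 + 22.909) = 1/210.12 = 0.004759
[CO3²⁻] = α₂ × DIC = 0.004759 × 4.10 = 0.01951 mmol/kg = 19.51 μmol/kg
Ksp = 10^(−6.47) = 3.388×10^-7
Ω = [Ca²⁺][CO3²⁻]/Ksp = (5.87×10^-3)(1.951×10^-5) / 3.388×10^-7 = 0.338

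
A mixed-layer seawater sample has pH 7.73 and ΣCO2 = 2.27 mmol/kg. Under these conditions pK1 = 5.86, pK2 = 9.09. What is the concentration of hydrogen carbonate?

[HCO3⁻] = 2.15 mmol/kg

α₁ = 1 / (1 + [H⁺]/K1 + K2/[H⁺]) = 1 / (1 + 10^-1.87 + 10^-1.36)
   = 1 / (1 + 0.013490 + 0.043652) = 1/1.0571 = 0.9459
[HCO3⁻] = α₁ × DIC = 0.9459 × 2.27 = 2.15 mmol/kg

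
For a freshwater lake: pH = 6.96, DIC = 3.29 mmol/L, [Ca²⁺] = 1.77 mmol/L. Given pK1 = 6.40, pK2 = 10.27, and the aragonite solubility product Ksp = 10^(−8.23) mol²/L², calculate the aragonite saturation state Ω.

Ω = 0.380

α₂ = 1 / (1 + [H⁺]/K2 + [H⁺]²/(K1K2)) = 1 / (1 + 10^+3.31 + 10^+2.75)
   = 1 / (1 + 2041.7 + 562.34) = 1/2605.1 = 0.0003839
[CO3²⁻] = α₂ × DIC = 0.0003839 × 3.29 = 0.001263 mmol/L = 1.263 μmol/L
Ksp = 10^(−8.23) = 5.888×10^-9
Ω = [Ca²⁺][CO3²⁻]/Ksp = (1.77×10^-3)(1.263×10^-6) / 5.888×10^-9 = 0.380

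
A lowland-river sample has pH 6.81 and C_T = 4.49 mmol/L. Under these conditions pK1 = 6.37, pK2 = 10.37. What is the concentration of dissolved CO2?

[CO2*] = 1.20 mmol/L

α₀ = 1 / (1 + K1/[H⁺] + K1K2/[H⁺]²) = 1 / (1 + 10^+0.44 + 10^-3.12)
   = 1 / (1 + 2.7542 + 0.00075858) = 1/3.7550 = 0.2663
[CO2*] = α₀ × DIC = 0.2663 × 4.49 = 1.20 mmol/L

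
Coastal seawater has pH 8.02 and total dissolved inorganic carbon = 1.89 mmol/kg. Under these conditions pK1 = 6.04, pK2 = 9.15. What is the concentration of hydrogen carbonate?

α₁ = 1 / (1 + [H⁺]/K1 + K2/[H⁺]) = 1 / (1 + 10^-1.98 + 10^-1.13)
   = 1 / (1 + 0.010471 + 0.074131) = 1/1.0846 = 0.9220
[HCO3⁻] = α₁ × DIC = 0.9220 × 1.89 = 1.74 mmol/kg

[HCO3⁻] = 1.74 mmol/kg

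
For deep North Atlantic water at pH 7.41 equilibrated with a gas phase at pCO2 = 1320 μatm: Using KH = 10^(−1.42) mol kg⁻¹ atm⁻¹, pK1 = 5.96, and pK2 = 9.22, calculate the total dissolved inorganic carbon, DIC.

DIC = 1.49 mmol/kg

[CO2*] = KH · pCO2 = 10^(−1.42) × 1320×10^-6 = 5.019×10^-5 mol/kg
α₀ = 1/(1 + K1/[H⁺] + K1K2/[H⁺]²) = 1/(1 + 10^+1.45 + 10^-0.36) = 0.03376
DIC = [CO2*]/α₀ = 5.019×10^-5 / 0.03376 = 1.49 mmol/kg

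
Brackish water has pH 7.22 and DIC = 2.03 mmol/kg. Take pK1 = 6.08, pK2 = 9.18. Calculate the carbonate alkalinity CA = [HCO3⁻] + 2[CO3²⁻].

CA = 1.91 mmol/kg

CA = [HCO3⁻] + 2[CO3²⁻] = (α₁ + 2α₂)·DIC
At pH 7.22: [H⁺]/K1 = 10^-1.14 = 0.072444, K2/[H⁺] = 10^-1.96 = 0.010965
α₁ = 1/(1 + 0.072444 + 0.010965) = 1/1.0834 = 0.9230; α₂ = α₁·K2/[H⁺] = 0.01012
α₁ + 2α₂ = 0.9433
CA = 0.9433 × 2.03 = 1.91 mmol/kg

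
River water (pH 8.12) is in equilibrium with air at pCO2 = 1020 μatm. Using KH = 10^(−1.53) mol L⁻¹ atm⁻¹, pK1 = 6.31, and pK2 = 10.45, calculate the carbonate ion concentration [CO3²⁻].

[CO2*] = KH · pCO2 = 10^(−1.53) × 1020×10^-6 = 3.010×10^-5 mol/L
α₀ = 1/(1 + K1/[H⁺] + K1K2/[H⁺]²) = 1/(1 + 10^+1.81 + 10^-0.52) = 0.01518
DIC = [CO2*]/α₀ = 3.010×10^-5 / 0.01518 = 1.983 mmol/L
[CO3²⁻] = α₂·DIC; α₂ = 0.004585, so [CO3²⁻] = 0.004585 × 1.983 = 0.00909 mmol/L = 9.09 μmol/L

[CO3²⁻] = 9.09 μmol/L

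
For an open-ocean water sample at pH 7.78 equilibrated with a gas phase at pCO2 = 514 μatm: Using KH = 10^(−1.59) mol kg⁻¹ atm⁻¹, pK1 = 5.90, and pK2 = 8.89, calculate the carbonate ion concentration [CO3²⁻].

[CO2*] = KH · pCO2 = 10^(−1.59) × 514×10^-6 = 1.321×10^-5 mol/kg
α₀ = 1/(1 + K1/[H⁺] + K1K2/[H⁺]²) = 1/(1 + 10^+1.88 + 10^+0.77) = 0.01209
DIC = [CO2*]/α₀ = 1.321×10^-5 / 0.01209 = 1.093 mmol/kg
[CO3²⁻] = α₂·DIC; α₂ = 0.07116, so [CO3²⁻] = 0.07116 × 1.093 = 0.0778 mmol/kg

[CO3²⁻] = 0.0778 mmol/kg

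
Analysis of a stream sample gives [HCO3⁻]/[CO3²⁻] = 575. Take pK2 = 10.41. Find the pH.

pH = 7.65

From K2 = [H⁺][CO3²⁻]/[HCO3⁻]:  pH = pK2 − log₁₀([HCO3⁻]/[CO3²⁻])
log₁₀(575) = +2.760
pH = 10.41 − (+2.760) = 7.65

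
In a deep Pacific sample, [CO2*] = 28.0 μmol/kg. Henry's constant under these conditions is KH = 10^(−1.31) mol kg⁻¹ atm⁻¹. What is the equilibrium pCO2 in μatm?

KH = 10^(−1.31) = 4.898×10^-2 mol kg⁻¹ atm⁻¹
pCO2 = [CO2*]/KH = 28.0×10^-6 / 4.898×10^-2 = 5.72×10^-4 atm = 572 μatm

pCO2 = 572 μatm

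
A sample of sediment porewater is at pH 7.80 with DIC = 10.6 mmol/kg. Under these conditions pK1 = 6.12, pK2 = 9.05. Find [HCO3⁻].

[HCO3⁻] = 9.84 mmol/kg

α₁ = 1 / (1 + [H⁺]/K1 + K2/[H⁺]) = 1 / (1 + 10^-1.68 + 10^-1.25)
   = 1 / (1 + 0.020893 + 0.056234) = 1/1.0771 = 0.9284
[HCO3⁻] = α₁ × DIC = 0.9284 × 10.6 = 9.84 mmol/kg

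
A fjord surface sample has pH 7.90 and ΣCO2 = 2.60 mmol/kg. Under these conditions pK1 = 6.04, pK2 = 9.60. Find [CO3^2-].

[CO3²⁻] = 0.0502 mmol/kg

α₂ = 1 / (1 + [H⁺]/K2 + [H⁺]²/(K1K2)) = 1 / (1 + 10^+1.70 + 10^-0.16)
   = 1 / (1 + 50.119 + 0.69183) = 1/51.811 = 0.01930
[CO3²⁻] = α₂ × DIC = 0.01930 × 2.60 = 0.0502 mmol/kg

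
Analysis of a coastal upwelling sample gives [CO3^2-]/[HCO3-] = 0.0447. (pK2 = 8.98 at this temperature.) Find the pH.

pH = 7.63

From K2 = [H⁺][CO3^2-]/[HCO3-]:  pH = pK2 + log₁₀([CO3^2-]/[HCO3-])
log₁₀(0.0447) = -1.350
pH = 8.98 + (-1.350) = 7.63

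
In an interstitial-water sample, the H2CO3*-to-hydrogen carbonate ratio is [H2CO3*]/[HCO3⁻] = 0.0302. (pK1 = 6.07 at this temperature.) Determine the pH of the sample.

pH = 7.59

From K1 = [H⁺][HCO3⁻]/[H2CO3*]:  pH = pK1 − log₁₀([H2CO3*]/[HCO3⁻])
log₁₀(0.0302) = -1.520
pH = 6.07 − (-1.520) = 7.59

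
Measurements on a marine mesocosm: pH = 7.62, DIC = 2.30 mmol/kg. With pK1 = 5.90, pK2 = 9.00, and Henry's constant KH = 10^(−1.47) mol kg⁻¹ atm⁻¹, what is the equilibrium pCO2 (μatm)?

pCO2 = 1220 μatm

α₀ = 1 / (1 + K1/[H⁺] + K1K2/[H⁺]²) = 1 / (1 + 10^+1.72 + 10^+0.34)
   = 1 / (1 + 52.481 + 2.1878) = 1/55.669 = 0.01796
[CO2*] = α₀ × DIC = 0.01796 × 2.30 = 0.04132 mmol/kg
pCO2 = [CO2*]/KH = 4.132×10^-5 / 3.388×10^-2 = 1220 μatm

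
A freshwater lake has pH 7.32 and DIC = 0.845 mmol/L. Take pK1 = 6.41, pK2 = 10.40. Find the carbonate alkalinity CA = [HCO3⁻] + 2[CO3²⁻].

CA = 0.753 mmol/L

CA = [HCO3⁻] + 2[CO3²⁻] = (α₁ + 2α₂)·DIC
At pH 7.32: [H⁺]/K1 = 10^-0.91 = 0.12303, K2/[H⁺] = 10^-3.08 = 0.00083176
α₁ = 1/(1 + 0.12303 + 0.00083176) = 1/1.1239 = 0.8898; α₂ = α₁·K2/[H⁺] = 0.0007401
α₁ + 2α₂ = 0.8913
CA = 0.8913 × 0.845 = 0.753 mmol/L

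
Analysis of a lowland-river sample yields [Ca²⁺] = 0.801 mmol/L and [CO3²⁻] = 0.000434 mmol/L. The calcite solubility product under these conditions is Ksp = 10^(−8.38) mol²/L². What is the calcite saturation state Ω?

Ksp = 10^(−8.38) = 4.169×10^-9
Ω = [Ca²⁺][CO3²⁻]/Ksp = (0.801×10^-3)(0.000434×10^-3) / 4.169×10^-9 = 0.0834

Ω = 0.0834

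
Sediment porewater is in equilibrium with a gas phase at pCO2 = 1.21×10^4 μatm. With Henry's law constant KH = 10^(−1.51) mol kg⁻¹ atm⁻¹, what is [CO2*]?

[CO2*] = 374 μmol/kg

KH = 10^(−1.51) = 3.090×10^-2 mol kg⁻¹ atm⁻¹
[CO2*] = KH · pCO2 = 3.090×10^-2 × 1.21×10^4×10^-6 atm = 3.74×10^-4 mol/kg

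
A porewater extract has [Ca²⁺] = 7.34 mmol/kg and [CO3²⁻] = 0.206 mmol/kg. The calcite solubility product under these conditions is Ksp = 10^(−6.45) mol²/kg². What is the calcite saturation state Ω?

Ω = 4.26

Ksp = 10^(−6.45) = 3.548×10^-7
Ω = [Ca²⁺][CO3²⁻]/Ksp = (7.34×10^-3)(0.206×10^-3) / 3.548×10^-7 = 4.26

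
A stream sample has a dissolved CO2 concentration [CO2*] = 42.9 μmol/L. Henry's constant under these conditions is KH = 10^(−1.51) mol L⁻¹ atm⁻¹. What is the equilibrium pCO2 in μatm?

pCO2 = 1390 μatm

KH = 10^(−1.51) = 3.090×10^-2 mol L⁻¹ atm⁻¹
pCO2 = [CO2*]/KH = 42.9×10^-6 / 3.090×10^-2 = 1.39×10^-3 atm = 1390 μatm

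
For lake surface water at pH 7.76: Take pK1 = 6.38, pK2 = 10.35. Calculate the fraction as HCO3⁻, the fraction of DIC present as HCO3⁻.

α₁ = 0.958

α₁ = 1 / (1 + [H⁺]/K1 + K2/[H⁺]) = 1 / (1 + 10^-1.38 + 10^-2.59)
   = 1 / (1 + 0.041687 + 0.0025704) = 1/1.0443 = 0.9576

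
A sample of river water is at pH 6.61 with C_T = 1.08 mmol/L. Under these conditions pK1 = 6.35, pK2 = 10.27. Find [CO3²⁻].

α₂ = 1 / (1 + [H⁺]/K2 + [H⁺]²/(K1K2)) = 1 / (1 + 10^+3.66 + 10^+3.40)
   = 1 / (1 + 4570.9 + 2511.9) = 1/7083.8 = 0.0001412
[CO3²⁻] = α₂ × DIC = 0.0001412 × 1.08 = 0.000152 mmol/L = 0.152 μmol/L

[CO3²⁻] = 0.152 μmol/L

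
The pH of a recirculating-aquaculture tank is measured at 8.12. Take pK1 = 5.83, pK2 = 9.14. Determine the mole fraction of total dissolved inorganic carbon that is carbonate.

α₂ = 0.0868

α₂ = 1 / (1 + [H⁺]/K2 + [H⁺]²/(K1K2)) = 1 / (1 + 10^+1.02 + 10^-1.27)
   = 1 / (1 + 10.471 + 0.053703) = 1/11.525 = 0.08677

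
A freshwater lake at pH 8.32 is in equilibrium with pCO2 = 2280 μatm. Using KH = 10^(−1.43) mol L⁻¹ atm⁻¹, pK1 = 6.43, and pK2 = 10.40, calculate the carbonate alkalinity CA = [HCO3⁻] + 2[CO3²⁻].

CA = 6.68 mmol/L

[CO2*] = KH · pCO2 = 10^(−1.43) × 2280×10^-6 = 8.471×10^-5 mol/L
α₀ = 1/(1 + K1/[H⁺] + K1K2/[H⁺]²) = 1/(1 + 10^+1.89 + 10^-0.19) = 0.01262
DIC = [CO2*]/α₀ = 8.471×10^-5 / 0.01262 = 6.715 mmol/L
CA = (α₁ + 2α₂)·DIC = (0.9792 + 2×0.008145) × 6.715 = 6.68 mmol/L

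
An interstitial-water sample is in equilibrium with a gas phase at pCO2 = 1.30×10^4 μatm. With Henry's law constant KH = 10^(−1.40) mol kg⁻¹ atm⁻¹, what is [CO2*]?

[CO2*] = 518 μmol/kg

KH = 10^(−1.40) = 3.981×10^-2 mol kg⁻¹ atm⁻¹
[CO2*] = KH · pCO2 = 3.981×10^-2 × 1.30×10^4×10^-6 atm = 5.18×10^-4 mol/kg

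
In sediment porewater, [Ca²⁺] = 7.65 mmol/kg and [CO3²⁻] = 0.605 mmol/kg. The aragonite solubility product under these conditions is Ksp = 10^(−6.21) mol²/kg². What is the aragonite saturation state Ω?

Ksp = 10^(−6.21) = 6.166×10^-7
Ω = [Ca²⁺][CO3²⁻]/Ksp = (7.65×10^-3)(0.605×10^-3) / 6.166×10^-7 = 7.51

Ω = 7.51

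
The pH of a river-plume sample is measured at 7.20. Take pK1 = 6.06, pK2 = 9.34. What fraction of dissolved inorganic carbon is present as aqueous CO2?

α₀ = 1 / (1 + K1/[H⁺] + K1K2/[H⁺]²) = 1 / (1 + 10^+1.14 + 10^-1.00)
   = 1 / (1 + 13.804 + 0.10000) = 1/14.904 = 0.06710

α₀ = 0.0671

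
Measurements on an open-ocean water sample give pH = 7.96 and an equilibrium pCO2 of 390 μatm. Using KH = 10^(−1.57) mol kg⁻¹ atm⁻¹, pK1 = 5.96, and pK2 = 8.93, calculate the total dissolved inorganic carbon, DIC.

[CO2*] = KH · pCO2 = 10^(−1.57) × 390×10^-6 = 1.050×10^-5 mol/kg
α₀ = 1/(1 + K1/[H⁺] + K1K2/[H⁺]²) = 1/(1 + 10^+2.00 + 10^+1.03) = 0.008951
DIC = [CO2*]/α₀ = 1.050×10^-5 / 0.008951 = 1.17 mmol/kg

DIC = 1.17 mmol/kg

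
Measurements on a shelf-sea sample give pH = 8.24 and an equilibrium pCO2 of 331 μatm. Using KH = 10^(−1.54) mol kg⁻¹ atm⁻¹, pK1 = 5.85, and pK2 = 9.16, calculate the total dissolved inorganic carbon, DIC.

[CO2*] = KH · pCO2 = 10^(−1.54) × 331×10^-6 = 9.546×10^-6 mol/kg
α₀ = 1/(1 + K1/[H⁺] + K1K2/[H⁺]²) = 1/(1 + 10^+2.39 + 10^+1.47) = 0.003623
DIC = [CO2*]/α₀ = 9.546×10^-6 / 0.003623 = 2.63 mmol/kg

DIC = 2.63 mmol/kg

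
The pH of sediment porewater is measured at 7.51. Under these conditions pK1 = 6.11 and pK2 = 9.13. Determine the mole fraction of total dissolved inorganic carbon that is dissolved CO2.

α₀ = 1 / (1 + K1/[H⁺] + K1K2/[H⁺]²) = 1 / (1 + 10^+1.40 + 10^-0.22)
   = 1 / (1 + 25.119 + 0.60256) = 1/26.721 = 0.03742

α₀ = 0.0374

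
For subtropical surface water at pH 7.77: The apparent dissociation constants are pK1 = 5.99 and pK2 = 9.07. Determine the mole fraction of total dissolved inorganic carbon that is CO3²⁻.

α₂ = 0.0470

α₂ = 1 / (1 + [H⁺]/K2 + [H⁺]²/(K1K2)) = 1 / (1 + 10^+1.30 + 10^-0.48)
   = 1 / (1 + 19.953 + 0.33113) = 1/21.284 = 0.04698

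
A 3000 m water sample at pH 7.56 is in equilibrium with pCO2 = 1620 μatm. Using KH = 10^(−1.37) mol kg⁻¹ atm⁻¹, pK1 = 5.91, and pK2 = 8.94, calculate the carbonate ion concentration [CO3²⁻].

[CO3²⁻] = 0.129 mmol/kg

[CO2*] = KH · pCO2 = 10^(−1.37) × 1620×10^-6 = 6.911×10^-5 mol/kg
α₀ = 1/(1 + K1/[H⁺] + K1K2/[H⁺]²) = 1/(1 + 10^+1.65 + 10^+0.27) = 0.02104
DIC = [CO2*]/α₀ = 6.911×10^-5 / 0.02104 = 3.285 mmol/kg
[CO3²⁻] = α₂·DIC; α₂ = 0.03918, so [CO3²⁻] = 0.03918 × 3.285 = 0.129 mmol/kg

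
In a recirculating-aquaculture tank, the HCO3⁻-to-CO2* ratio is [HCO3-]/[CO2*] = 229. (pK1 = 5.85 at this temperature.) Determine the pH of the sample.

pH = 8.21

From K1 = [H⁺][HCO3-]/[CO2*]:  pH = pK1 + log₁₀([HCO3-]/[CO2*])
log₁₀(229) = +2.360
pH = 5.85 + (+2.360) = 8.21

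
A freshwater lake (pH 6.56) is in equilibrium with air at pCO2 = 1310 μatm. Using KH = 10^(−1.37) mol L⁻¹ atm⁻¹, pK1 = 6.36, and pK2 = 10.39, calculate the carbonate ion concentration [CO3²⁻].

[CO3²⁻] = 0.0131 μmol/L

[CO2*] = KH · pCO2 = 10^(−1.37) × 1310×10^-6 = 5.588×10^-5 mol/L
α₀ = 1/(1 + K1/[H⁺] + K1K2/[H⁺]²) = 1/(1 + 10^+0.20 + 10^-3.63) = 0.3868
DIC = [CO2*]/α₀ = 5.588×10^-5 / 0.3868 = 0.1445 mmol/L
[CO3²⁻] = α₂·DIC; α₂ = 9.068×10^-5, so [CO3²⁻] = 9.068×10^-5 × 0.1445 = 1.31×10^-5 mmol/L = 0.0131 μmol/L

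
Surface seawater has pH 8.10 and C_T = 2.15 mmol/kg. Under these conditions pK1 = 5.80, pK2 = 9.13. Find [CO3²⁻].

α₂ = 1 / (1 + [H⁺]/K2 + [H⁺]²/(K1K2)) = 1 / (1 + 10^+1.03 + 10^-1.27)
   = 1 / (1 + 10.715 + 0.053703) = 1/11.769 = 0.08497
[CO3²⁻] = α₂ × DIC = 0.08497 × 2.15 = 0.183 mmol/kg

[CO3²⁻] = 0.183 mmol/kg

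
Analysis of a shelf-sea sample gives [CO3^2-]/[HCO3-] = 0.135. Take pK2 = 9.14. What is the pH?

pH = 8.27

From K2 = [H⁺][CO3^2-]/[HCO3-]:  pH = pK2 + log₁₀([CO3^2-]/[HCO3-])
log₁₀(0.135) = -0.870
pH = 9.14 + (-0.870) = 8.27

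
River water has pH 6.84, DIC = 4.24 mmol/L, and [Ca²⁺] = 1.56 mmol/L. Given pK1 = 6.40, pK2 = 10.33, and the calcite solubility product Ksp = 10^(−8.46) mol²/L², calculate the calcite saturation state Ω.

Ω = 0.453

α₂ = 1 / (1 + [H⁺]/K2 + [H⁺]²/(K1K2)) = 1 / (1 + 10^+3.49 + 10^+3.05)
   = 1 / (1 + 3090.3 + 1122.0) = 1/4213.3 = 0.0002373
[CO3²⁻] = α₂ × DIC = 0.0002373 × 4.24 = 0.001006 mmol/L = 1.006 μmol/L
Ksp = 10^(−8.46) = 3.467×10^-9
Ω = [Ca²⁺][CO3²⁻]/Ksp = (1.56×10^-3)(1.006×10^-6) / 3.467×10^-9 = 0.453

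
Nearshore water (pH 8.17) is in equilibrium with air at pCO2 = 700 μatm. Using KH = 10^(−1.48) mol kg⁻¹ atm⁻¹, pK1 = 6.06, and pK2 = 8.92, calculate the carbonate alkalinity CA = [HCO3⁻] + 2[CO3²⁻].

CA = 4.05 mmol/kg

[CO2*] = KH · pCO2 = 10^(−1.48) × 700×10^-6 = 2.318×10^-5 mol/kg
α₀ = 1/(1 + K1/[H⁺] + K1K2/[H⁺]²) = 1/(1 + 10^+2.11 + 10^+1.36) = 0.006547
DIC = [CO2*]/α₀ = 2.318×10^-5 / 0.006547 = 3.540 mmol/kg
CA = (α₁ + 2α₂)·DIC = (0.8435 + 2×0.1500) × 3.540 = 4.05 mmol/kg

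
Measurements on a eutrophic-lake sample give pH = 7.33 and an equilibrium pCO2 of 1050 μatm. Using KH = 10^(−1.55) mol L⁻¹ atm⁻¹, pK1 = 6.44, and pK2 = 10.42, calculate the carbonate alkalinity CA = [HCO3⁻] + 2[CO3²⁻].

[CO2*] = KH · pCO2 = 10^(−1.55) × 1050×10^-6 = 2.959×10^-5 mol/L
α₀ = 1/(1 + K1/[H⁺] + K1K2/[H⁺]²) = 1/(1 + 10^+0.89 + 10^-2.20) = 0.1140
DIC = [CO2*]/α₀ = 2.959×10^-5 / 0.1140 = 0.2595 mmol/L
CA = (α₁ + 2α₂)·DIC = (0.8852 + 2×0.0007195) × 0.2595 = 0.230 mmol/L

CA = 0.230 mmol/L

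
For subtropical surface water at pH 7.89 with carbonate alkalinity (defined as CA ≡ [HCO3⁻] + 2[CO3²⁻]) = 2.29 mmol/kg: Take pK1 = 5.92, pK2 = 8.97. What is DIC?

CA = [HCO3⁻] + 2[CO3²⁻] = (α₁ + 2α₂)·DIC
At pH 7.89: [H⁺]/K1 = 10^-1.97 = 0.010715, K2/[H⁺] = 10^-1.08 = 0.083176
α₁ = 1/(1 + 0.010715 + 0.083176) = 1/1.0939 = 0.9142; α₂ = α₁·K2/[H⁺] = 0.07604
α₁ + 2α₂ = 1.0662
DIC = CA / (α₁ + 2α₂) = 2.29 / 1.0662 = 2.15 mmol/kg

DIC = 2.15 mmol/kg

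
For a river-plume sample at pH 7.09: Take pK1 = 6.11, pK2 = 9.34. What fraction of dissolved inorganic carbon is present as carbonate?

α₂ = 0.00506

α₂ = 1 / (1 + [H⁺]/K2 + [H⁺]²/(K1K2)) = 1 / (1 + 10^+2.25 + 10^+1.27)
   = 1 / (1 + 177.83 + 18.621) = 1/197.45 = 0.005065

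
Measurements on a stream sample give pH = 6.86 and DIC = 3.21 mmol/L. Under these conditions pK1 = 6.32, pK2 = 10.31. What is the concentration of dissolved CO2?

[CO2*] = 0.718 mmol/L

α₀ = 1 / (1 + K1/[H⁺] + K1K2/[H⁺]²) = 1 / (1 + 10^+0.54 + 10^-2.91)
   = 1 / (1 + 3.4674 + 0.0012303) = 1/4.4686 = 0.2238
[CO2*] = α₀ × DIC = 0.2238 × 3.21 = 0.718 mmol/L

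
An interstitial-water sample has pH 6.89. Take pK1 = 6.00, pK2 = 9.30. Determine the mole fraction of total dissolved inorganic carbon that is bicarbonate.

α₁ = 0.883

α₁ = 1 / (1 + [H⁺]/K1 + K2/[H⁺]) = 1 / (1 + 10^-0.89 + 10^-2.41)
   = 1 / (1 + 0.12882 + 0.0038905) = 1/1.1327 = 0.8828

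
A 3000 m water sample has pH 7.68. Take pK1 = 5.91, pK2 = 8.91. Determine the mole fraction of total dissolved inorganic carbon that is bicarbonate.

α₁ = 1 / (1 + [H⁺]/K1 + K2/[H⁺]) = 1 / (1 + 10^-1.77 + 10^-1.23)
   = 1 / (1 + 0.016982 + 0.058884) = 1/1.0759 = 0.9295

α₁ = 0.929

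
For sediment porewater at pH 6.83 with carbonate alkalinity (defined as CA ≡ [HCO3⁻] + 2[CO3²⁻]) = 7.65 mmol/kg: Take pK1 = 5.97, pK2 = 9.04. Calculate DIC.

DIC = 8.65 mmol/kg

CA = [HCO3⁻] + 2[CO3²⁻] = (α₁ + 2α₂)·DIC
At pH 6.83: [H⁺]/K1 = 10^-0.86 = 0.13804, K2/[H⁺] = 10^-2.21 = 0.0061660
α₁ = 1/(1 + 0.13804 + 0.0061660) = 1/1.1442 = 0.8740; α₂ = α₁·K2/[H⁺] = 0.005389
α₁ + 2α₂ = 0.8847
DIC = CA / (α₁ + 2α₂) = 7.65 / 0.8847 = 8.65 mmol/kg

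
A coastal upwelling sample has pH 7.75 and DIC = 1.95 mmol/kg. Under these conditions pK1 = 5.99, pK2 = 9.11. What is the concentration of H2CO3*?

α₀ = 1 / (1 + K1/[H⁺] + K1K2/[H⁺]²) = 1 / (1 + 10^+1.76 + 10^+0.40)
   = 1 / (1 + 57.544 + 2.5119) = 1/61.056 = 0.01638
[CO2*] = α₀ × DIC = 0.01638 × 1.95 = 0.0319 mmol/kg

[CO2*] = 0.0319 mmol/kg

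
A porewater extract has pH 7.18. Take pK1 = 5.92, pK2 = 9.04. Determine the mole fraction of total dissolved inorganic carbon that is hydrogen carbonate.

α₁ = 1 / (1 + [H⁺]/K1 + K2/[H⁺]) = 1 / (1 + 10^-1.26 + 10^-1.86)
   = 1 / (1 + 0.054954 + 0.013804) = 1/1.0688 = 0.9357

α₁ = 0.936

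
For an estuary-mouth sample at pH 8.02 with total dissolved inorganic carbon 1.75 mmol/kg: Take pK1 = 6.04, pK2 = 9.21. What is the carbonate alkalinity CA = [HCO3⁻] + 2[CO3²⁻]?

CA = 1.84 mmol/kg

CA = [HCO3⁻] + 2[CO3²⁻] = (α₁ + 2α₂)·DIC
At pH 8.02: [H⁺]/K1 = 10^-1.98 = 0.010471, K2/[H⁺] = 10^-1.19 = 0.064565
α₁ = 1/(1 + 0.010471 + 0.064565) = 1/1.0750 = 0.9302; α₂ = α₁·K2/[H⁺] = 0.06006
α₁ + 2α₂ = 1.0503
CA = 1.0503 × 1.75 = 1.84 mmol/kg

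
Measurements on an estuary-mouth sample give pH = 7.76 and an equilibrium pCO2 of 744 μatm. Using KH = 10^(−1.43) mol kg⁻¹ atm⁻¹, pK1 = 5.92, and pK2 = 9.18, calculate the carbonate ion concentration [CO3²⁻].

[CO2*] = KH · pCO2 = 10^(−1.43) × 744×10^-6 = 2.764×10^-5 mol/kg
α₀ = 1/(1 + K1/[H⁺] + K1K2/[H⁺]²) = 1/(1 + 10^+1.84 + 10^+0.42) = 0.01373
DIC = [CO2*]/α₀ = 2.764×10^-5 / 0.01373 = 2.013 mmol/kg
[CO3²⁻] = α₂·DIC; α₂ = 0.03612, so [CO3²⁻] = 0.03612 × 2.013 = 0.0727 mmol/kg

[CO3²⁻] = 0.0727 mmol/kg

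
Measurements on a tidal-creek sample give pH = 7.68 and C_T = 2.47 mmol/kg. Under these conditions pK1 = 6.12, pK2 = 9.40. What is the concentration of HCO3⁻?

[HCO3⁻] = 2.36 mmol/kg

α₁ = 1 / (1 + [H⁺]/K1 + K2/[H⁺]) = 1 / (1 + 10^-1.56 + 10^-1.72)
   = 1 / (1 + 0.027542 + 0.019055) = 1/1.0466 = 0.9555
[HCO3⁻] = α₁ × DIC = 0.9555 × 2.47 = 2.36 mmol/kg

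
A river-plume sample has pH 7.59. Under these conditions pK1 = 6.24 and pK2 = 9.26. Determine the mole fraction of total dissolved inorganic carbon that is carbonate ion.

α₂ = 1 / (1 + [H⁺]/K2 + [H⁺]²/(K1K2)) = 1 / (1 + 10^+1.67 + 10^+0.32)
   = 1 / (1 + 46.774 + 2.0893) = 1/49.863 = 0.02006

α₂ = 0.0201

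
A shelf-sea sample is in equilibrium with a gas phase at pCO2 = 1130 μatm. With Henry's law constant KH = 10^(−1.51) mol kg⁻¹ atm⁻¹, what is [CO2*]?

[CO2*] = 34.9 μmol/kg

KH = 10^(−1.51) = 3.090×10^-2 mol kg⁻¹ atm⁻¹
[CO2*] = KH · pCO2 = 3.090×10^-2 × 1130×10^-6 atm = 3.49×10^-5 mol/kg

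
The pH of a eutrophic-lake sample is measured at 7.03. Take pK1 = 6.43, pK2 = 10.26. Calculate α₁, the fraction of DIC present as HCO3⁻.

α₁ = 0.799

α₁ = 1 / (1 + [H⁺]/K1 + K2/[H⁺]) = 1 / (1 + 10^-0.60 + 10^-3.23)
   = 1 / (1 + 0.25119 + 0.00058884) = 1/1.2518 = 0.7989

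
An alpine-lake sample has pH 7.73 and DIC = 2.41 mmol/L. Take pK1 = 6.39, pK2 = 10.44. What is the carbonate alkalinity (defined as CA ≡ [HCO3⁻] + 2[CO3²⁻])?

CA = 2.31 mmol/L

CA = [HCO3⁻] + 2[CO3²⁻] = (α₁ + 2α₂)·DIC
At pH 7.73: [H⁺]/K1 = 10^-1.34 = 0.045709, K2/[H⁺] = 10^-2.71 = 0.0019498
α₁ = 1/(1 + 0.045709 + 0.0019498) = 1/1.0477 = 0.9545; α₂ = α₁·K2/[H⁺] = 0.001861
α₁ + 2α₂ = 0.9582
CA = 0.9582 × 2.41 = 2.31 mmol/L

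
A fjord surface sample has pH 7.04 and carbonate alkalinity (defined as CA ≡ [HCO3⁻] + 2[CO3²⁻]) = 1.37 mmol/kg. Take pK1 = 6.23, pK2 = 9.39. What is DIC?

CA = [HCO3⁻] + 2[CO3²⁻] = (α₁ + 2α₂)·DIC
At pH 7.04: [H⁺]/K1 = 10^-0.81 = 0.15488, K2/[H⁺] = 10^-2.35 = 0.0044668
α₁ = 1/(1 + 0.15488 + 0.0044668) = 1/1.1593 = 0.8626; α₂ = α₁·K2/[H⁺] = 0.003853
α₁ + 2α₂ = 0.8703
DIC = CA / (α₁ + 2α₂) = 1.37 / 0.8703 = 1.57 mmol/kg

DIC = 1.57 mmol/kg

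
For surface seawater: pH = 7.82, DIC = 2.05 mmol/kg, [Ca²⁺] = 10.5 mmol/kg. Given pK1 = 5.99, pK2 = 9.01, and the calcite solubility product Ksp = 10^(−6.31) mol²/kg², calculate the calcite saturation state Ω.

Ω = 2.63

α₂ = 1 / (1 + [H⁺]/K2 + [H⁺]²/(K1K2)) = 1 / (1 + 10^+1.19 + 10^-0.64)
   = 1 / (1 + 15.488 + 0.22909) = 1/16.717 = 0.05982
[CO3²⁻] = α₂ × DIC = 0.05982 × 2.05 = 0.1226 mmol/kg
Ksp = 10^(−6.31) = 4.898×10^-7
Ω = [Ca²⁺][CO3²⁻]/Ksp = (10.5×10^-3)(1.226×10^-4) / 4.898×10^-7 = 2.63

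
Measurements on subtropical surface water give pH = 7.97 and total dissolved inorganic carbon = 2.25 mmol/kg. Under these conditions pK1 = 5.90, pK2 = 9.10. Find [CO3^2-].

[CO3²⁻] = 0.154 mmol/kg

α₂ = 1 / (1 + [H⁺]/K2 + [H⁺]²/(K1K2)) = 1 / (1 + 10^+1.13 + 10^-0.94)
   = 1 / (1 + 13.490 + 0.11482) = 1/14.604 = 0.06847
[CO3²⁻] = α₂ × DIC = 0.06847 × 2.25 = 0.154 mmol/kg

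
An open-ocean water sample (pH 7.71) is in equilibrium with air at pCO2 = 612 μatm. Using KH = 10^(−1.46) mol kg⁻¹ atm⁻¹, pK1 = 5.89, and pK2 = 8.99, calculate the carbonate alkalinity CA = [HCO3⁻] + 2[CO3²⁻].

[CO2*] = KH · pCO2 = 10^(−1.46) × 612×10^-6 = 2.122×10^-5 mol/kg
α₀ = 1/(1 + K1/[H⁺] + K1K2/[H⁺]²) = 1/(1 + 10^+1.82 + 10^+0.54) = 0.01418
DIC = [CO2*]/α₀ = 2.122×10^-5 / 0.01418 = 1.497 mmol/kg
CA = (α₁ + 2α₂)·DIC = (0.9367 + 2×0.04916) × 1.497 = 1.55 mmol/kg

CA = 1.55 mmol/kg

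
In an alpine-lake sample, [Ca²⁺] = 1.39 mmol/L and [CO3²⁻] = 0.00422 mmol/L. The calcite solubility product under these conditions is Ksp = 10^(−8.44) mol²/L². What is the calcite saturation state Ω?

Ksp = 10^(−8.44) = 3.631×10^-9
Ω = [Ca²⁺][CO3²⁻]/Ksp = (1.39×10^-3)(0.00422×10^-3) / 3.631×10^-9 = 1.62

Ω = 1.62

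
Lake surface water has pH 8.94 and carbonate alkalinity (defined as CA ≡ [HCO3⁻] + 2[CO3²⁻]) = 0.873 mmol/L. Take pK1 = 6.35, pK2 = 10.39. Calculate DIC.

CA = [HCO3⁻] + 2[CO3²⁻] = (α₁ + 2α₂)·DIC
At pH 8.94: [H⁺]/K1 = 10^-2.59 = 0.0025704, K2/[H⁺] = 10^-1.45 = 0.035481
α₁ = 1/(1 + 0.0025704 + 0.035481) = 1/1.0381 = 0.9633; α₂ = α₁·K2/[H⁺] = 0.03418
α₁ + 2α₂ = 1.0317
DIC = CA / (α₁ + 2α₂) = 0.873 / 1.0317 = 0.846 mmol/L

DIC = 0.846 mmol/L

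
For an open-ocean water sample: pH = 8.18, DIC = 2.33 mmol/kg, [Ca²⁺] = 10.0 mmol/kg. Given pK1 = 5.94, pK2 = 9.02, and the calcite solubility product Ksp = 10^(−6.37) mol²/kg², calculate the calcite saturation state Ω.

Ω = 6.86

α₂ = 1 / (1 + [H⁺]/K2 + [H⁺]²/(K1K2)) = 1 / (1 + 10^+0.84 + 10^-1.40)
   = 1 / (1 + 6.9183 + 0.039811) = 1/7.9581 = 0.1257
[CO3²⁻] = α₂ × DIC = 0.1257 × 2.33 = 0.2928 mmol/kg
Ksp = 10^(−6.37) = 4.266×10^-7
Ω = [Ca²⁺][CO3²⁻]/Ksp = (10.0×10^-3)(2.928×10^-4) / 4.266×10^-7 = 6.86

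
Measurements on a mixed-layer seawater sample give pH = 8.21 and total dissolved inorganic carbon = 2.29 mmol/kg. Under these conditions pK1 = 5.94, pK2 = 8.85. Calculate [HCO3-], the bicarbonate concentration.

α₁ = 1 / (1 + [H⁺]/K1 + K2/[H⁺]) = 1 / (1 + 10^-2.27 + 10^-0.64)
   = 1 / (1 + 0.0053703 + 0.22909) = 1/1.2345 = 0.8101
[HCO3⁻] = α₁ × DIC = 0.8101 × 2.29 = 1.86 mmol/kg

[HCO3⁻] = 1.86 mmol/kg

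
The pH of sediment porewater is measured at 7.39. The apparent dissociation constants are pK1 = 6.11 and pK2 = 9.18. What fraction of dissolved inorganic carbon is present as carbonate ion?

α₂ = 0.0152

α₂ = 1 / (1 + [H⁺]/K2 + [H⁺]²/(K1K2)) = 1 / (1 + 10^+1.79 + 10^+0.51)
   = 1 / (1 + 61.660 + 3.2359) = 1/65.895 = 0.01518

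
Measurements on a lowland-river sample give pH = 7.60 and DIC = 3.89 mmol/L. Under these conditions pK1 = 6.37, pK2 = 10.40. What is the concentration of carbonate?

[CO3²⁻] = 5.81 μmol/L

α₂ = 1 / (1 + [H⁺]/K2 + [H⁺]²/(K1K2)) = 1 / (1 + 10^+2.80 + 10^+1.57)
   = 1 / (1 + 630.96 + 37.154) = 1/669.11 = 0.001495
[CO3²⁻] = α₂ × DIC = 0.001495 × 3.89 = 0.00581 mmol/L = 5.81 μmol/L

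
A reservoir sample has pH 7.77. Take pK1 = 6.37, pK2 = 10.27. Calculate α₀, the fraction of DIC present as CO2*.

α₀ = 0.0382

α₀ = 1 / (1 + K1/[H⁺] + K1K2/[H⁺]²) = 1 / (1 + 10^+1.40 + 10^-1.10)
   = 1 / (1 + 25.119 + 0.079433) = 1/26.198 = 0.03817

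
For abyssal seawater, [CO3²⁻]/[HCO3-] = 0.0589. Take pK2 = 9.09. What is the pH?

From K2 = [H⁺][CO3²⁻]/[HCO3-]:  pH = pK2 + log₁₀([CO3²⁻]/[HCO3-])
log₁₀(0.0589) = -1.230
pH = 9.09 + (-1.230) = 7.86

pH = 7.86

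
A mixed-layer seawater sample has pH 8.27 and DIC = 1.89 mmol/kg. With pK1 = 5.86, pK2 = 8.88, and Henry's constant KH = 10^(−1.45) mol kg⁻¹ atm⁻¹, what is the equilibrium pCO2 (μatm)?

pCO2 = 166 μatm

α₀ = 1 / (1 + K1/[H⁺] + K1K2/[H⁺]²) = 1 / (1 + 10^+2.41 + 10^+1.80)
   = 1 / (1 + 257.04 + 63.096) = 1/321.14 = 0.003114
[CO2*] = α₀ × DIC = 0.003114 × 1.89 = 0.005885 mmol/kg = 5.885 μmol/kg
pCO2 = [CO2*]/KH = 5.885×10^-6 / 3.548×10^-2 = 166 μatm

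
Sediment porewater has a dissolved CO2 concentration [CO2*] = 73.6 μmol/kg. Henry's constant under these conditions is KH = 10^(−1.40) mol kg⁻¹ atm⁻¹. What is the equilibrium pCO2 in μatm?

pCO2 = 1850 μatm

KH = 10^(−1.40) = 3.981×10^-2 mol kg⁻¹ atm⁻¹
pCO2 = [CO2*]/KH = 73.6×10^-6 / 3.981×10^-2 = 1.85×10^-3 atm = 1850 μatm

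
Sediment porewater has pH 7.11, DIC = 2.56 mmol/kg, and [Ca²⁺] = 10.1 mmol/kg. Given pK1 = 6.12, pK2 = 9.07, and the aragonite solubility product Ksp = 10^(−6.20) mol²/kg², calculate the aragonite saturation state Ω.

Ω = 0.404

α₂ = 1 / (1 + [H⁺]/K2 + [H⁺]²/(K1K2)) = 1 / (1 + 10^+1.96 + 10^+0.97)
   = 1 / (1 + 91.201 + 9.3325) = 1/101.53 = 0.009849
[CO3²⁻] = α₂ × DIC = 0.009849 × 2.56 = 0.02521 mmol/kg
Ksp = 10^(−6.20) = 6.310×10^-7
Ω = [Ca²⁺][CO3²⁻]/Ksp = (10.1×10^-3)(2.521×10^-5) / 6.310×10^-7 = 0.404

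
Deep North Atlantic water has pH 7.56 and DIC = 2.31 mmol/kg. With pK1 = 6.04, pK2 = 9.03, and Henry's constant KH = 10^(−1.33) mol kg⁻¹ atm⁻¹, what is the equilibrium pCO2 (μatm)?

pCO2 = 1400 μatm

α₀ = 1 / (1 + K1/[H⁺] + K1K2/[H⁺]²) = 1 / (1 + 10^+1.52 + 10^+0.05)
   = 1 / (1 + 33.113 + 1.1220) = 1/35.235 = 0.02838
[CO2*] = α₀ × DIC = 0.02838 × 2.31 = 0.06556 mmol/kg
pCO2 = [CO2*]/KH = 6.556×10^-5 / 4.677×10^-2 = 1400 μatm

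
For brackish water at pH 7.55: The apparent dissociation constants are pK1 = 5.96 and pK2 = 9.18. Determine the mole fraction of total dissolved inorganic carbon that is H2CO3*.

α₀ = 1 / (1 + K1/[H⁺] + K1K2/[H⁺]²) = 1 / (1 + 10^+1.59 + 10^-0.04)
   = 1 / (1 + 38.905 + 0.91201) = 1/40.817 = 0.02450

α₀ = 0.0245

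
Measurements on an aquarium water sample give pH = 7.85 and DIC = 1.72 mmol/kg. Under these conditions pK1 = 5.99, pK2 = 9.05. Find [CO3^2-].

[CO3²⁻] = 0.101 mmol/kg

α₂ = 1 / (1 + [H⁺]/K2 + [H⁺]²/(K1K2)) = 1 / (1 + 10^+1.20 + 10^-0.66)
   = 1 / (1 + 15.849 + 0.21878) = 1/17.068 = 0.05859
[CO3²⁻] = α₂ × DIC = 0.05859 × 1.72 = 0.101 mmol/kg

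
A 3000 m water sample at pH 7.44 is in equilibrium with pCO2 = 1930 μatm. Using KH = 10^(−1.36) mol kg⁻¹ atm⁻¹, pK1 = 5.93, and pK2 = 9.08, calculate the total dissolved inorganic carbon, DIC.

DIC = 2.87 mmol/kg

[CO2*] = KH · pCO2 = 10^(−1.36) × 1930×10^-6 = 8.425×10^-5 mol/kg
α₀ = 1/(1 + K1/[H⁺] + K1K2/[H⁺]²) = 1/(1 + 10^+1.51 + 10^-0.13) = 0.02932
DIC = [CO2*]/α₀ = 8.425×10^-5 / 0.02932 = 2.87 mmol/kg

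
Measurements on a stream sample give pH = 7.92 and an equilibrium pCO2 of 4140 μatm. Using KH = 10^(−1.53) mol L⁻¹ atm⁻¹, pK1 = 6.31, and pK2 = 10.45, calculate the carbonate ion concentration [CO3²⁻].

[CO2*] = KH · pCO2 = 10^(−1.53) × 4140×10^-6 = 1.222×10^-4 mol/L
α₀ = 1/(1 + K1/[H⁺] + K1K2/[H⁺]²) = 1/(1 + 10^+1.61 + 10^-0.92) = 0.02389
DIC = [CO2*]/α₀ = 1.222×10^-4 / 0.02389 = 5.114 mmol/L
[CO3²⁻] = α₂·DIC; α₂ = 0.002872, so [CO3²⁻] = 0.002872 × 5.114 = 0.0147 mmol/L = 14.7 μmol/L

[CO3²⁻] = 14.7 μmol/L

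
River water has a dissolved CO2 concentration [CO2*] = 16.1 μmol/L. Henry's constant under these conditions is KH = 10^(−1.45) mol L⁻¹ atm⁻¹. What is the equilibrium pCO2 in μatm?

pCO2 = 454 μatm

KH = 10^(−1.45) = 3.548×10^-2 mol L⁻¹ atm⁻¹
pCO2 = [CO2*]/KH = 16.1×10^-6 / 3.548×10^-2 = 4.54×10^-4 atm = 454 μatm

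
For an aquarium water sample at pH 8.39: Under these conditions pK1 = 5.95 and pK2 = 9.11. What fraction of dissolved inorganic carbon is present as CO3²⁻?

α₂ = 1 / (1 + [H⁺]/K2 + [H⁺]²/(K1K2)) = 1 / (1 + 10^+0.72 + 10^-1.72)
   = 1 / (1 + 5.2481 + 0.019055) = 1/6.2671 = 0.1596

α₂ = 0.160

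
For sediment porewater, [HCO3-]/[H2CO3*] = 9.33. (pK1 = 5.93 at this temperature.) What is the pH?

pH = 6.90

From K1 = [H⁺][HCO3-]/[H2CO3*]:  pH = pK1 + log₁₀([HCO3-]/[H2CO3*])
log₁₀(9.33) = +0.970
pH = 5.93 + (+0.970) = 6.90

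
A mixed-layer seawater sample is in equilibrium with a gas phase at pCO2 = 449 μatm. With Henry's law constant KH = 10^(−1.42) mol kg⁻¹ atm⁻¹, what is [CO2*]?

[CO2*] = 17.1 μmol/kg

KH = 10^(−1.42) = 3.802×10^-2 mol kg⁻¹ atm⁻¹
[CO2*] = KH · pCO2 = 3.802×10^-2 × 449×10^-6 atm = 1.71×10^-5 mol/kg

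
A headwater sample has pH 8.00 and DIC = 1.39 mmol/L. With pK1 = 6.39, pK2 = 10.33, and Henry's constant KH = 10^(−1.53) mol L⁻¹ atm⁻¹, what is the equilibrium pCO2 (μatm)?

pCO2 = 1120 μatm

α₀ = 1 / (1 + K1/[H⁺] + K1K2/[H⁺]²) = 1 / (1 + 10^+1.61 + 10^-0.72)
   = 1 / (1 + 40.738 + 0.19055) = 1/41.929 = 0.02385
[CO2*] = α₀ × DIC = 0.02385 × 1.39 = 0.03315 mmol/L
pCO2 = [CO2*]/KH = 3.315×10^-5 / 2.951×10^-2 = 1120 μatm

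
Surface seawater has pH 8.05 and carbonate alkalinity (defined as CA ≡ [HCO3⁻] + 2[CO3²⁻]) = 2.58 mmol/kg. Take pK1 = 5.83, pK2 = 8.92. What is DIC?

CA = [HCO3⁻] + 2[CO3²⁻] = (α₁ + 2α₂)·DIC
At pH 8.05: [H⁺]/K1 = 10^-2.22 = 0.0060256, K2/[H⁺] = 10^-0.87 = 0.13490
α₁ = 1/(1 + 0.0060256 + 0.13490) = 1/1.1409 = 0.8765; α₂ = α₁·K2/[H⁺] = 0.1182
α₁ + 2α₂ = 1.1130
DIC = CA / (α₁ + 2α₂) = 2.58 / 1.1130 = 2.32 mmol/kg

DIC = 2.32 mmol/kg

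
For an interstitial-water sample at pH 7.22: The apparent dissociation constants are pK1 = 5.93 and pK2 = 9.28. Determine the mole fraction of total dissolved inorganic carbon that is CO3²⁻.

α₂ = 1 / (1 + [H⁺]/K2 + [H⁺]²/(K1K2)) = 1 / (1 + 10^+2.06 + 10^+0.77)
   = 1 / (1 + 114.82 + 5.8884) = 1/121.70 = 0.008217

α₂ = 0.00822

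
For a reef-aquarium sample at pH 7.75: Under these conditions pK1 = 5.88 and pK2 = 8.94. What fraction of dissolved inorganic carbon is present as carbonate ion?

α₂ = 1 / (1 + [H⁺]/K2 + [H⁺]²/(K1K2)) = 1 / (1 + 10^+1.19 + 10^-0.68)
   = 1 / (1 + 15.488 + 0.20893) = 1/16.697 = 0.05989

α₂ = 0.0599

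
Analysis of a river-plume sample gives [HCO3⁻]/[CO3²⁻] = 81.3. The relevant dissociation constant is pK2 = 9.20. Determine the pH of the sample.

pH = 7.29

From K2 = [H⁺][CO3²⁻]/[HCO3⁻]:  pH = pK2 − log₁₀([HCO3⁻]/[CO3²⁻])
log₁₀(81.3) = +1.910
pH = 9.20 − (+1.910) = 7.29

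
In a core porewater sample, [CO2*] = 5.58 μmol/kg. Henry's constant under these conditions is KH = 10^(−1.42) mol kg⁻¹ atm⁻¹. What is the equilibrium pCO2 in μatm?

pCO2 = 147 μatm

KH = 10^(−1.42) = 3.802×10^-2 mol kg⁻¹ atm⁻¹
pCO2 = [CO2*]/KH = 5.58×10^-6 / 3.802×10^-2 = 1.47×10^-4 atm = 147 μatm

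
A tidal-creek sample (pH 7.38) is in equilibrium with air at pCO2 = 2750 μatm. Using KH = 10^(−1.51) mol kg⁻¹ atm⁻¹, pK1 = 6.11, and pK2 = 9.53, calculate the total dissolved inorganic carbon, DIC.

[CO2*] = KH · pCO2 = 10^(−1.51) × 2750×10^-6 = 8.498×10^-5 mol/kg
α₀ = 1/(1 + K1/[H⁺] + K1K2/[H⁺]²) = 1/(1 + 10^+1.27 + 10^-0.88) = 0.05063
DIC = [CO2*]/α₀ = 8.498×10^-5 / 0.05063 = 1.68 mmol/kg

DIC = 1.68 mmol/kg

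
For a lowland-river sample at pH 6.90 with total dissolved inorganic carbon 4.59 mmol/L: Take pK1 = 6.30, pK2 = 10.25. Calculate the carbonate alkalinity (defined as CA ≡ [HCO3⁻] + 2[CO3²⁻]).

CA = [HCO3⁻] + 2[CO3²⁻] = (α₁ + 2α₂)·DIC
At pH 6.90: [H⁺]/K1 = 10^-0.60 = 0.25119, K2/[H⁺] = 10^-3.35 = 0.00044668
α₁ = 1/(1 + 0.25119 + 0.00044668) = 1/1.2516 = 0.7990; α₂ = α₁·K2/[H⁺] = 0.0003569
α₁ + 2α₂ = 0.7997
CA = 0.7997 × 4.59 = 3.67 mmol/L

CA = 3.67 mmol/L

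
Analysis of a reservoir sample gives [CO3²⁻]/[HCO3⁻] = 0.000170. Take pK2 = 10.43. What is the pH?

pH = 6.66

From K2 = [H⁺][CO3²⁻]/[HCO3⁻]:  pH = pK2 + log₁₀([CO3²⁻]/[HCO3⁻])
log₁₀(0.000170) = -3.770
pH = 10.43 + (-3.770) = 6.66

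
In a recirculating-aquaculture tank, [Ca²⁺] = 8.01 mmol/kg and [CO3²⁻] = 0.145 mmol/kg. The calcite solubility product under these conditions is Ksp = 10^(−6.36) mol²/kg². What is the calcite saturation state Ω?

Ksp = 10^(−6.36) = 4.365×10^-7
Ω = [Ca²⁺][CO3²⁻]/Ksp = (8.01×10^-3)(0.145×10^-3) / 4.365×10^-7 = 2.66

Ω = 2.66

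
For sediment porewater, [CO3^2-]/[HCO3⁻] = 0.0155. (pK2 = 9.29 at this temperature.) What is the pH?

From K2 = [H⁺][CO3^2-]/[HCO3⁻]:  pH = pK2 + log₁₀([CO3^2-]/[HCO3⁻])
log₁₀(0.0155) = -1.810
pH = 9.29 + (-1.810) = 7.48

pH = 7.48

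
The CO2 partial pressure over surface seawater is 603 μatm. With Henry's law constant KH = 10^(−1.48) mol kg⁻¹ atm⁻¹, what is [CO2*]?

KH = 10^(−1.48) = 3.311×10^-2 mol kg⁻¹ atm⁻¹
[CO2*] = KH · pCO2 = 3.311×10^-2 × 603×10^-6 atm = 2.00×10^-5 mol/kg

[CO2*] = 20.0 μmol/kg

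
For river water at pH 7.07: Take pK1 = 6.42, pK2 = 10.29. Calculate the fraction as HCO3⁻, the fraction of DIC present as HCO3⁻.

α₁ = 0.817

α₁ = 1 / (1 + [H⁺]/K1 + K2/[H⁺]) = 1 / (1 + 10^-0.65 + 10^-3.22)
   = 1 / (1 + 0.22387 + 0.00060256) = 1/1.2245 = 0.8167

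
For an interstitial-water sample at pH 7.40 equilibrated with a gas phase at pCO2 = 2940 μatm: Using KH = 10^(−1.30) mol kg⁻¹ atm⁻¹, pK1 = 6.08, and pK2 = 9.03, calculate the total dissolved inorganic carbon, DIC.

DIC = 3.30 mmol/kg

[CO2*] = KH · pCO2 = 10^(−1.30) × 2940×10^-6 = 1.473×10^-4 mol/kg
α₀ = 1/(1 + K1/[H⁺] + K1K2/[H⁺]²) = 1/(1 + 10^+1.32 + 10^-0.31) = 0.04468
DIC = [CO2*]/α₀ = 1.473×10^-4 / 0.04468 = 3.30 mmol/kg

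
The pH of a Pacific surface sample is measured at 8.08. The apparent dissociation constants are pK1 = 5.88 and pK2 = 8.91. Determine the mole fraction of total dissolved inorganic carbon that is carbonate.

α₂ = 0.128

α₂ = 1 / (1 + [H⁺]/K2 + [H⁺]²/(K1K2)) = 1 / (1 + 10^+0.83 + 10^-1.37)
   = 1 / (1 + 6.7608 + 0.042658) = 1/7.8035 = 0.1281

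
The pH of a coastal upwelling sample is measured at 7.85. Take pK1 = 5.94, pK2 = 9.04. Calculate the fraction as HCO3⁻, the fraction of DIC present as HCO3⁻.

α₁ = 0.929

α₁ = 1 / (1 + [H⁺]/K1 + K2/[H⁺]) = 1 / (1 + 10^-1.91 + 10^-1.19)
   = 1 / (1 + 0.012303 + 0.064565) = 1/1.0769 = 0.9286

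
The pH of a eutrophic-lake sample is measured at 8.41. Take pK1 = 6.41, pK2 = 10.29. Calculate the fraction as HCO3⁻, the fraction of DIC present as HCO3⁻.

α₁ = 0.977

α₁ = 1 / (1 + [H⁺]/K1 + K2/[H⁺]) = 1 / (1 + 10^-2.00 + 10^-1.88)
   = 1 / (1 + 0.010000 + 0.013183) = 1/1.0232 = 0.9773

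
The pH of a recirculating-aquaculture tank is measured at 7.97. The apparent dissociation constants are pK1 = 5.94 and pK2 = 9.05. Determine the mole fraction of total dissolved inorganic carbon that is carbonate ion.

α₂ = 1 / (1 + [H⁺]/K2 + [H⁺]²/(K1K2)) = 1 / (1 + 10^+1.08 + 10^-0.95)
   = 1 / (1 + 12.023 + 0.11220) = 1/13.135 = 0.07613

α₂ = 0.0761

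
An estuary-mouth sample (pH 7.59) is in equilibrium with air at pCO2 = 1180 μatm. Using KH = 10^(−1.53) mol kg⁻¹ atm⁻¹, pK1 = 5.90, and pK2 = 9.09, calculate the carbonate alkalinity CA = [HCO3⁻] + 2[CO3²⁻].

[CO2*] = KH · pCO2 = 10^(−1.53) × 1180×10^-6 = 3.482×10^-5 mol/kg
α₀ = 1/(1 + K1/[H⁺] + K1K2/[H⁺]²) = 1/(1 + 10^+1.69 + 10^+0.19) = 0.01941
DIC = [CO2*]/α₀ = 3.482×10^-5 / 0.01941 = 1.794 mmol/kg
CA = (α₁ + 2α₂)·DIC = (0.9505 + 2×0.03006) × 1.794 = 1.81 mmol/kg

CA = 1.81 mmol/kg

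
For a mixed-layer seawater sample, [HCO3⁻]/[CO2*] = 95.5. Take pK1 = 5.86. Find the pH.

pH = 7.84

From K1 = [H⁺][HCO3⁻]/[CO2*]:  pH = pK1 + log₁₀([HCO3⁻]/[CO2*])
log₁₀(95.5) = +1.980
pH = 5.86 + (+1.980) = 7.84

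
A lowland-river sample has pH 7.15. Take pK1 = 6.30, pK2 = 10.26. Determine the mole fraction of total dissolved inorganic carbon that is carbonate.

α₂ = 1 / (1 + [H⁺]/K2 + [H⁺]²/(K1K2)) = 1 / (1 + 10^+3.11 + 10^+2.26)
   = 1 / (1 + 1288.2 + 181.97) = 1/1471.2 = 0.0006797

α₂ = 0.000680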